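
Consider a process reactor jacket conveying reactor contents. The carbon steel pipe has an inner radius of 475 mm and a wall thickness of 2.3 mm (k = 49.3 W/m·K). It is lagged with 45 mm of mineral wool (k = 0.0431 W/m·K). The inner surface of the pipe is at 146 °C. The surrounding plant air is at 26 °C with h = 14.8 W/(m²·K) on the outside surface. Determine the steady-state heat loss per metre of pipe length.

Treating each annulus and film as a series resistance:
R_carbon steel pipe wall = ln(477.3/475)/(2π×49.3×1) = 1.559×10^-5 K/W
R_mineral wool = ln(522.3/477.3)/(2π×0.0431×1) = 0.3327 K/W
R_outer film = 1/(h_o·2πr_oL) = 1/(14.8×2π×0.5223×1) = 0.02059 K/W
R_total = 0.3533 K/W
Q = ΔT/R_total = 120/0.3533

q′ ≈ 340 W/m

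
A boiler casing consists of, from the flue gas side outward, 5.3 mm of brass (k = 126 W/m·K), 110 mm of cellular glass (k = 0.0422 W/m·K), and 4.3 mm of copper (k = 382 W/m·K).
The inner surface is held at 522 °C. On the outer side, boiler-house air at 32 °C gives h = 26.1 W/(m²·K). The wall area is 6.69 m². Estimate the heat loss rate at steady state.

Q ≈ 1240 W

Model the wall as resistances in series:
R_brass = L/(kA) = 0.0053/(126×6.69) = 6.288×10^-6 K/W
R_cellular glass = L/(kA) = 0.11/(0.0422×6.69) = 0.3896 K/W
R_copper = L/(kA) = 0.0043/(382×6.69) = 1.683×10^-6 K/W
R_outer film = 1/(h_o·A) = 1/(26.1×6.69) = 0.005727 K/W
R_total = 0.3954 K/W
Q = ΔT / R_total = 490 / 0.3954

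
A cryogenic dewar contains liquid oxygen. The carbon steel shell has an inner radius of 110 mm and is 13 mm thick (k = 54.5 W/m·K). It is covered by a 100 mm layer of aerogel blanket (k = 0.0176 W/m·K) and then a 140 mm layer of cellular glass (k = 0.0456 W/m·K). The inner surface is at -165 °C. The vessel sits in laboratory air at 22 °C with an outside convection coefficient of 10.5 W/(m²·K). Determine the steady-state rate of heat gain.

Q ≈ 9.56 W

For a spherical shell R = (1/r₁ − 1/r₂)/(4πk); film R = 1/(h·4πr²). In series:
R_carbon steel shell = (1/0.11 − 1/0.123)/(4π×54.5) = 0.001403 K/W
R_aerogel blanket = (1/0.123 − 1/0.223)/(4π×0.0176) = 16.48 K/W
R_cellular glass = (1/0.223 − 1/0.363)/(4π×0.0456) = 3.018 K/W
R_outer film = 1/(h·4πr_o²) = 1/(10.5×4π×0.363²) = 0.05752 K/W
R_total = 19.56 K/W
Q = ΔT/R_total = 187/19.56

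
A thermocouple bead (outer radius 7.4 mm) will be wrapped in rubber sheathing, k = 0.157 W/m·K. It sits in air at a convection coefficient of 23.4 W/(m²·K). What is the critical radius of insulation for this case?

For a sphere r_cr = 2k/h = 2×0.157/23.4
r_cr = 13.4 mm; since the bare radius (7.4 mm) is below r_cr, adding a thin layer of insulation will *increase* heat loss.

r_cr ≈ 13.4 mm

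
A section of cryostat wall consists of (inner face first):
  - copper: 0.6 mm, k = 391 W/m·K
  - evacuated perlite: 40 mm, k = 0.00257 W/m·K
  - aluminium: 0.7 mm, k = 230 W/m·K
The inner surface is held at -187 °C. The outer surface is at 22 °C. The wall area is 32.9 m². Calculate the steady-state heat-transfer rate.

Q ≈ 442 W

Series thermal resistances:
R_copper = L/(kA) = 0.0006/(391×32.9) = 4.664×10^-8 K/W
R_evacuated perlite = L/(kA) = 0.04/(0.00257×32.9) = 0.4731 K/W
R_aluminium = L/(kA) = 0.0007/(230×32.9) = 9.251×10^-8 K/W
R_total = 0.4731 K/W
Q = ΔT / R_total = 209 / 0.4731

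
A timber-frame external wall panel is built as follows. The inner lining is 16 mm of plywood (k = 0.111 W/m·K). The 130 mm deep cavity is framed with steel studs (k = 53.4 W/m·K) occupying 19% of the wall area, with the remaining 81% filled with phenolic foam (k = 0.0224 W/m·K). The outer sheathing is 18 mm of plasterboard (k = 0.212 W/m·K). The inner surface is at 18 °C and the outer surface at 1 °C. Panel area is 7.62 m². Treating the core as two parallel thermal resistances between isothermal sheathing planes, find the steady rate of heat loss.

Q ≈ 536 W

Sheathing layers in series; stud and cavity paths in parallel between them.
R_inner = 0.016/(0.111×7.62) = 0.01892 K/W
R_stud  = 0.13/(53.4×0.19×7.62) = 0.001681 K/W
R_cav   = 0.13/(0.0224×0.81×7.62) = 0.9403 K/W
1/R_core = 1/R_stud + 1/R_cav → R_core = 0.001678 K/W
R_outer = 0.018/(0.212×7.62) = 0.01114 K/W
R_total = 0.03174 K/W
Q = ΔT/R_total = 17/0.03174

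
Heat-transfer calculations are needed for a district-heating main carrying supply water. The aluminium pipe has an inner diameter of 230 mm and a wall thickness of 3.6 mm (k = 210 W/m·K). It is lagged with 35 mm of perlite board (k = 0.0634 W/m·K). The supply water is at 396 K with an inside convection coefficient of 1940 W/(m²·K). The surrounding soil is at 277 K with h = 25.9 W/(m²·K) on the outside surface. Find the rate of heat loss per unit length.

Per-layer cylindrical resistances, series-summed:
R_inner film = 1/(h_i·2πr₁L) = 1/(1940×2π×0.115×1) = 7.134×10^-4 K/W
R_aluminium pipe wall = ln(118.6/115)/(2π×210×1) = 2.336×10^-5 K/W
R_perlite board = ln(153.6/118.6)/(2π×0.0634×1) = 0.6492 K/W
R_outer film = 1/(h_o·2πr_oL) = 1/(25.9×2π×0.1536×1) = 0.04001 K/W
R_total = 0.6899 K/W
Q = ΔT/R_total = 119/0.6899

q′ ≈ 172 W/m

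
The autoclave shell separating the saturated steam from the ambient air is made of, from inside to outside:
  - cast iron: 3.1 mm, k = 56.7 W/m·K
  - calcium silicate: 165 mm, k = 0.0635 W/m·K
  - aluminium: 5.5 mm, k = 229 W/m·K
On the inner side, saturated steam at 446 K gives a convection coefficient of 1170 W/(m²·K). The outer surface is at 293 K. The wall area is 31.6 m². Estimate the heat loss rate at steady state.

Q ≈ 1860 W

Using the resistance-network approach (series):
R_inner film = 1/(h_i·A) = 1/(1170×31.6) = 2.705×10^-5 K/W
R_cast iron = L/(kA) = 0.0031/(56.7×31.6) = 1.73×10^-6 K/W
R_calcium silicate = L/(kA) = 0.165/(0.0635×31.6) = 0.08223 K/W
R_aluminium = L/(kA) = 0.0055/(229×31.6) = 7.6×10^-7 K/W
R_total = 0.08226 K/W
Q = ΔT / R_total = 153 / 0.08226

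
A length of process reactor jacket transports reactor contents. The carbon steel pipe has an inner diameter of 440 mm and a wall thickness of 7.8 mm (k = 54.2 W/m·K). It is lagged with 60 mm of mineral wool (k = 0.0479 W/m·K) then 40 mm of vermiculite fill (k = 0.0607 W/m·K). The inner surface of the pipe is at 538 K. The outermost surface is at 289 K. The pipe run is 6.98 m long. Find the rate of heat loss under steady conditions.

Q ≈ 1550 W

Cylindrical conduction, so R = ln(r₂/r₁)/(2πkL) per layer, in series:
R_carbon steel pipe wall = ln(227.8/220)/(2π×54.2×6.98) = 1.466×10^-5 K/W
R_mineral wool = ln(287.8/227.8)/(2π×0.0479×6.98) = 0.1113 K/W
R_vermiculite fill = ln(327.8/287.8)/(2π×0.0607×6.98) = 0.04889 K/W
R_total = 0.1602 K/W
Q = ΔT/R_total = 249/0.1602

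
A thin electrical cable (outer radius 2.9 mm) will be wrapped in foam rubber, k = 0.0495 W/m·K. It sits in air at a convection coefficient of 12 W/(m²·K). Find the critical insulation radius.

r_cr ≈ 4.12 mm

For a cylinder r_cr = k/h = 0.0495/12
r_cr = 4.12 mm; since the bare radius (2.9 mm) is below r_cr, adding a thin layer of insulation will *increase* heat loss.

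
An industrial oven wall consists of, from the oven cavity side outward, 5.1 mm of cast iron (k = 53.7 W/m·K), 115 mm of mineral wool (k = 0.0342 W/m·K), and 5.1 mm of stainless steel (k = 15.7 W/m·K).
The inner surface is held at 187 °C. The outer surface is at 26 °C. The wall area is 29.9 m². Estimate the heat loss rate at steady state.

Q ≈ 1430 W

Using the resistance-network approach (series):
R_cast iron = L/(kA) = 0.0051/(53.7×29.9) = 3.176×10^-6 K/W
R_mineral wool = L/(kA) = 0.115/(0.0342×29.9) = 0.1125 K/W
R_stainless steel = L/(kA) = 0.0051/(15.7×29.9) = 1.086×10^-5 K/W
R_total = 0.1125 K/W
Q = ΔT / R_total = 161 / 0.1125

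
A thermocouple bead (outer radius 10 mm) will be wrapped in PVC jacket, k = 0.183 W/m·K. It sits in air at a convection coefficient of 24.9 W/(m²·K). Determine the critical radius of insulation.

r_cr ≈ 14.7 mm

For a sphere r_cr = 2k/h = 2×0.183/24.9
r_cr = 14.7 mm; since the bare radius (10 mm) is below r_cr, adding a thin layer of insulation will *increase* heat loss.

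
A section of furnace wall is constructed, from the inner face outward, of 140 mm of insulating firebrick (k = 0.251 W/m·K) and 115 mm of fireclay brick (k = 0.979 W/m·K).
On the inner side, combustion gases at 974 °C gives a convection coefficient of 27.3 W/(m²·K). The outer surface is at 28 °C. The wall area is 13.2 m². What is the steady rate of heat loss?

Q ≈ 17500 W

Thermal resistances in series:
R_inner film = 1/(h_i·A) = 1/(27.3×13.2) = 0.002775 K/W
R_insulating firebrick = L/(kA) = 0.14/(0.251×13.2) = 0.04226 K/W
R_fireclay brick = L/(kA) = 0.115/(0.979×13.2) = 0.008899 K/W
R_total = 0.05393 K/W
Q = ΔT / R_total = 946 / 0.05393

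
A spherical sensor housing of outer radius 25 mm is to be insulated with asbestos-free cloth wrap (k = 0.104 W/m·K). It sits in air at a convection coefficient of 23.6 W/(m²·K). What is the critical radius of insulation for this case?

r_cr ≈ 8.81 mm

For a sphere r_cr = 2k/h = 2×0.104/23.6
r_cr = 8.81 mm; since the bare radius (25 mm) is above r_cr, any added insulation will reduce heat loss.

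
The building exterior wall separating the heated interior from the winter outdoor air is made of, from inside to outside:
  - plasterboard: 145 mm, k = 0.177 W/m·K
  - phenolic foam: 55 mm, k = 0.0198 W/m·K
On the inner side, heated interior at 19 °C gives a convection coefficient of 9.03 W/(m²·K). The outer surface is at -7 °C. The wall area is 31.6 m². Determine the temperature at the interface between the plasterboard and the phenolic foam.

Series thermal resistances:
R_inner film = 1/(h_i·A) = 1/(9.03×31.6) = 0.003504 K/W
R_plasterboard = L/(kA) = 0.145/(0.177×31.6) = 0.02592 K/W
R_phenolic foam = L/(kA) = 0.055/(0.0198×31.6) = 0.0879 K/W
R_total = 0.1173 K/W;  Q = ΔT/R_total = 26/0.1173 = 221.6 W
T_interface = T_inner − Q·ΣR(inner→interface) = 19 − 222×0.02943

T ≈ 12.5 °C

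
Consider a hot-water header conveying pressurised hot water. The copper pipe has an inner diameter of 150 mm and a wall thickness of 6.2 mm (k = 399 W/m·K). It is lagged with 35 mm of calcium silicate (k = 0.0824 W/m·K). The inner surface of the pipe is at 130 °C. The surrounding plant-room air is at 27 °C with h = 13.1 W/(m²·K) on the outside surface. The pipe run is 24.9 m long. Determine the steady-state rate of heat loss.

Q ≈ 3220 W

Per-layer cylindrical resistances, series-summed:
R_copper pipe wall = ln(81.2/75)/(2π×399×24.9) = 1.272×10^-6 K/W
R_calcium silicate = ln(116.2/81.2)/(2π×0.0824×24.9) = 0.0278 K/W
R_outer film = 1/(h_o·2πr_oL) = 1/(13.1×2π×0.1162×24.9) = 0.004199 K/W
R_total = 0.032 K/W
Q = ΔT/R_total = 103/0.032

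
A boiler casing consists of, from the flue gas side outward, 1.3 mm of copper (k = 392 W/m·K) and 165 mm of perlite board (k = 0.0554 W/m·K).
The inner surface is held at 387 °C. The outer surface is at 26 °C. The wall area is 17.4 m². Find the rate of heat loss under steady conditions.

Q ≈ 2110 W

Series thermal resistances:
R_copper = L/(kA) = 0.0013/(392×17.4) = 1.906×10^-7 K/W
R_perlite board = L/(kA) = 0.165/(0.0554×17.4) = 0.1712 K/W
R_total = 0.1712 K/W
Q = ΔT / R_total = 361 / 0.1712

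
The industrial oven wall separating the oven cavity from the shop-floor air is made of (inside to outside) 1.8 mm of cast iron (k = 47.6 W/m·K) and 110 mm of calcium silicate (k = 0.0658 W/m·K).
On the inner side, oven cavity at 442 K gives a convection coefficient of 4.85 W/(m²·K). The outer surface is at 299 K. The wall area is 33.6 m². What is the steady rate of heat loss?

Using the resistance-network approach (series):
R_inner film = 1/(h_i·A) = 1/(4.85×33.6) = 0.006136 K/W
R_cast iron = L/(kA) = 0.0018/(47.6×33.6) = 1.125×10^-6 K/W
R_calcium silicate = L/(kA) = 0.11/(0.0658×33.6) = 0.04975 K/W
R_total = 0.05589 K/W
Q = ΔT / R_total = 143 / 0.05589

Q ≈ 2560 W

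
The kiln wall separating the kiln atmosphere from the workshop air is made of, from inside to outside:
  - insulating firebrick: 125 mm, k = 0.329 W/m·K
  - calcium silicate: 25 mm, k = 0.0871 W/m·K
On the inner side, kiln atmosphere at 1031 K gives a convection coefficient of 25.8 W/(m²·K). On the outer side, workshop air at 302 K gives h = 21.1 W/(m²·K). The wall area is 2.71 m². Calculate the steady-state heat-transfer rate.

Q ≈ 2620 W

Model the wall as resistances in series:
R_inner film = 1/(h_i·A) = 1/(25.8×2.71) = 0.0143 K/W
R_insulating firebrick = L/(kA) = 0.125/(0.329×2.71) = 0.1402 K/W
R_calcium silicate = L/(kA) = 0.025/(0.0871×2.71) = 0.1059 K/W
R_outer film = 1/(h_o·A) = 1/(21.1×2.71) = 0.01749 K/W
R_total = 0.2779 K/W
Q = ΔT / R_total = 729 / 0.2779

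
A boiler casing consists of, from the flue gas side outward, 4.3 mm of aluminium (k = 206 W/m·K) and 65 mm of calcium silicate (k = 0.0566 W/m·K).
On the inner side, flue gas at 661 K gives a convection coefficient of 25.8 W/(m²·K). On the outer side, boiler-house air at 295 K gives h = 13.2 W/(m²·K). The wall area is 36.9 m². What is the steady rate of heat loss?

Using the resistance-network approach (series):
R_inner film = 1/(h_i·A) = 1/(25.8×36.9) = 0.00105 K/W
R_aluminium = L/(kA) = 0.0043/(206×36.9) = 5.657×10^-7 K/W
R_calcium silicate = L/(kA) = 0.065/(0.0566×36.9) = 0.03112 K/W
R_outer film = 1/(h_o·A) = 1/(13.2×36.9) = 0.002053 K/W
R_total = 0.03423 K/W
Q = ΔT / R_total = 366 / 0.03423

Q ≈ 10700 W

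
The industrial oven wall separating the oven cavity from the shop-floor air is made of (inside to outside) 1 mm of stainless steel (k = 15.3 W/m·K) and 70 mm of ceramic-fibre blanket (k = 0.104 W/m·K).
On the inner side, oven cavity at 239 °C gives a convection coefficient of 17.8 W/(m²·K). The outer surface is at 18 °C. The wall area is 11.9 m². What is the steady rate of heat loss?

Series thermal resistances:
R_inner film = 1/(h_i·A) = 1/(17.8×11.9) = 0.004721 K/W
R_stainless steel = L/(kA) = 0.001/(15.3×11.9) = 5.492×10^-6 K/W
R_ceramic-fibre blanket = L/(kA) = 0.07/(0.104×11.9) = 0.05656 K/W
R_total = 0.06129 K/W
Q = ΔT / R_total = 221 / 0.06129

Q ≈ 3610 W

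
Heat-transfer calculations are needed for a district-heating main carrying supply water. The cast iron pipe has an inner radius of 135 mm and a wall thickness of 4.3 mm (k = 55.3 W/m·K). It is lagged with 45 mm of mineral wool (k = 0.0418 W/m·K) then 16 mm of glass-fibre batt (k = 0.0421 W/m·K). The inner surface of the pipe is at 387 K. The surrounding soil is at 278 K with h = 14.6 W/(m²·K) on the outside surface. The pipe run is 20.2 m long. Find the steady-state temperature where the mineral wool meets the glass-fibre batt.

T ≈ 306 K

Cylindrical conduction, so R = ln(r₂/r₁)/(2πkL) per layer, in series:
R_cast iron pipe wall = ln(139.3/135)/(2π×55.3×20.2) = 4.467×10^-6 K/W
R_mineral wool = ln(184.3/139.3)/(2π×0.0418×20.2) = 0.05277 K/W
R_glass-fibre batt = ln(200.3/184.3)/(2π×0.0421×20.2) = 0.01558 K/W
R_outer film = 1/(h_o·2πr_oL) = 1/(14.6×2π×0.2003×20.2) = 0.002694 K/W
R_total = 0.07104 K/W
Q = ΔT/R_total = 109/0.07104
Q = 1530 W
T_interface = T_inner − Q·ΣR(inner→interface) = 387 − 1530×0.05277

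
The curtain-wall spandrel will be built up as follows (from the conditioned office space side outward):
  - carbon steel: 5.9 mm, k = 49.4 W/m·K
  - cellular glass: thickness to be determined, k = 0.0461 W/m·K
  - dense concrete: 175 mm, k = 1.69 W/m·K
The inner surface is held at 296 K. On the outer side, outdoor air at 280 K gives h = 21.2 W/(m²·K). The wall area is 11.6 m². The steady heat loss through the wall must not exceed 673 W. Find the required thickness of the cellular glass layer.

Thermal resistances in series:
R_carbon steel = L/(kA) = 0.0059/(49.4×11.6) = 1.03×10^-5 K/W
R_dense concrete = L/(kA) = 0.175/(1.69×11.6) = 0.008927 K/W
R_outer film = 1/(h_o·A) = 1/(21.2×11.6) = 0.004066 K/W
Sum of the known resistances R_other = 0.013 K/W
Required total resistance R_tot = ΔT/Q_allow = 16/673 = 0.02377 K/W
R_cellular glass = R_tot − R_other = 0.01077 K/W
L = R·k·A = 0.01077×0.0461×11.6

L ≈ 5.76 mm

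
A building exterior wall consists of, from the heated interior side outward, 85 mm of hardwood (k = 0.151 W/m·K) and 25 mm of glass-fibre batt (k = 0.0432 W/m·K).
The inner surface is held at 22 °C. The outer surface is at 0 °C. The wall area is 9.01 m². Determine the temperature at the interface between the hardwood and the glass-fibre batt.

Treating each layer as a thermal resistance in series:
R_hardwood = L/(kA) = 0.085/(0.151×9.01) = 0.06248 K/W
R_glass-fibre batt = L/(kA) = 0.025/(0.0432×9.01) = 0.06423 K/W
R_total = 0.1267 K/W;  Q = ΔT/R_total = 22/0.1267 = 173.6 W
T_interface = T_inner − Q·ΣR(inner→interface) = 22 − 174×0.06248

T ≈ 11.2 °C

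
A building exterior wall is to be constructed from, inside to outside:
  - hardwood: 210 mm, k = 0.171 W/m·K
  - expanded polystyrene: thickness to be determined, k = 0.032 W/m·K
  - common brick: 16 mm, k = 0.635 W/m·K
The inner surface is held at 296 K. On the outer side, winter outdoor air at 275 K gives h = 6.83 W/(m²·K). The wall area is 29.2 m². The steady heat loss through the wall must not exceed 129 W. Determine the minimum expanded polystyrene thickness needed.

Using the resistance-network approach (series):
R_hardwood = L/(kA) = 0.21/(0.171×29.2) = 0.04206 K/W
R_common brick = L/(kA) = 0.016/(0.635×29.2) = 8.629×10^-4 K/W
R_outer film = 1/(h_o·A) = 1/(6.83×29.2) = 0.005014 K/W
Sum of the known resistances R_other = 0.04793 K/W
Required total resistance R_tot = ΔT/Q_allow = 21/129 = 0.1628 K/W
R_expanded polystyrene = R_tot − R_other = 0.1149 K/W
L = R·k·A = 0.1149×0.032×29.2

L ≈ 107 mm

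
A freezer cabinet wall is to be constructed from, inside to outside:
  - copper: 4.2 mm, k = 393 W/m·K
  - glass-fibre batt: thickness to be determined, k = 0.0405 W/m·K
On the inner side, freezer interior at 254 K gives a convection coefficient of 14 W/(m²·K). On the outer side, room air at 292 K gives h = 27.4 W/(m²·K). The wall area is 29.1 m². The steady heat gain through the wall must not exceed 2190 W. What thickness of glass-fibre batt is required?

L ≈ 16.1 mm

Treating each layer as a thermal resistance in series:
R_inner film = 1/(h_i·A) = 1/(14×29.1) = 0.002455 K/W
R_copper = L/(kA) = 0.0042/(393×29.1) = 3.673×10^-7 K/W
R_outer film = 1/(h_o·A) = 1/(27.4×29.1) = 0.001254 K/W
Sum of the known resistances R_other = 0.003709 K/W
Required total resistance R_tot = ΔT/Q_allow = 38/2190 = 0.01735 K/W
R_glass-fibre batt = R_tot − R_other = 0.01364 K/W
L = R·k·A = 0.01364×0.0405×29.1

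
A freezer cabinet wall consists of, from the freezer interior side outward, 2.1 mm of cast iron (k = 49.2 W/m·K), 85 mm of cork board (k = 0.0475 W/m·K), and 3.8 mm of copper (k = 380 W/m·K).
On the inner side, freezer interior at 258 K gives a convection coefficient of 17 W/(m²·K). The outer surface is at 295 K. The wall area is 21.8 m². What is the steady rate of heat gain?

Q ≈ 436 W

Thermal resistances in series:
R_inner film = 1/(h_i·A) = 1/(17×21.8) = 0.002698 K/W
R_cast iron = L/(kA) = 0.0021/(49.2×21.8) = 1.958×10^-6 K/W
R_cork board = L/(kA) = 0.085/(0.0475×21.8) = 0.08209 K/W
R_copper = L/(kA) = 0.0038/(380×21.8) = 4.587×10^-7 K/W
R_total = 0.08479 K/W
Q = ΔT / R_total = 37 / 0.08479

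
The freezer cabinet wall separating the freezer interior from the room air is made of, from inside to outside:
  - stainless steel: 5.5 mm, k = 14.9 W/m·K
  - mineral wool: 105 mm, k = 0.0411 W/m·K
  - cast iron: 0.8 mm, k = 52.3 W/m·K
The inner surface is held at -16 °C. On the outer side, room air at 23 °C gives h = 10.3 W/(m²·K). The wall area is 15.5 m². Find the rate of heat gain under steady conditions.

Q ≈ 228 W

Treating each layer as a thermal resistance in series:
R_stainless steel = L/(kA) = 0.0055/(14.9×15.5) = 2.381×10^-5 K/W
R_mineral wool = L/(kA) = 0.105/(0.0411×15.5) = 0.1648 K/W
R_cast iron = L/(kA) = 0.0008/(52.3×15.5) = 9.869×10^-7 K/W
R_outer film = 1/(h_o·A) = 1/(10.3×15.5) = 0.006264 K/W
R_total = 0.1711 K/W
Q = ΔT / R_total = 39 / 0.1711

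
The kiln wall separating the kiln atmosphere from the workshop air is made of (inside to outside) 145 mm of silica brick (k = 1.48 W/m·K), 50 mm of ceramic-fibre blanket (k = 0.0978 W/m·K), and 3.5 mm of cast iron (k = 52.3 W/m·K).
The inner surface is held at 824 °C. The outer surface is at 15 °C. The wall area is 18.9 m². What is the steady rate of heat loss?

Q ≈ 25100 W

Series thermal resistances:
R_silica brick = L/(kA) = 0.145/(1.48×18.9) = 0.005184 K/W
R_ceramic-fibre blanket = L/(kA) = 0.05/(0.0978×18.9) = 0.02705 K/W
R_cast iron = L/(kA) = 0.0035/(52.3×18.9) = 3.541×10^-6 K/W
R_total = 0.03224 K/W
Q = ΔT / R_total = 809 / 0.03224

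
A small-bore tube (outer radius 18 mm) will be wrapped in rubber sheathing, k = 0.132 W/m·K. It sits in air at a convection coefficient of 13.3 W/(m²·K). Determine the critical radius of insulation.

For a cylinder r_cr = k/h = 0.132/13.3
r_cr = 9.92 mm; since the bare radius (18 mm) is above r_cr, any added insulation will reduce heat loss.

r_cr ≈ 9.92 mm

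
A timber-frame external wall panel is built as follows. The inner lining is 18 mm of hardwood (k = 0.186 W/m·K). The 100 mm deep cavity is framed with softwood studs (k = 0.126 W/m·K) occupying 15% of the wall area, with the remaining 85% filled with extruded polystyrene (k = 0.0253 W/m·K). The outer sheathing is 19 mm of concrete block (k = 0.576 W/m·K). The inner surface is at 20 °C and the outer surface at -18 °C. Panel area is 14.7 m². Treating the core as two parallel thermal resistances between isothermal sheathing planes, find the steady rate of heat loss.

Sheathing layers in series; stud and cavity paths in parallel between them.
R_inner = 0.018/(0.186×14.7) = 0.006583 K/W
R_stud  = 0.1/(0.126×0.15×14.7) = 0.3599 K/W
R_cav   = 0.1/(0.0253×0.85×14.7) = 0.3163 K/W
1/R_core = 1/R_stud + 1/R_cav → R_core = 0.1684 K/W
R_outer = 0.019/(0.576×14.7) = 0.002244 K/W
R_total = 0.1772 K/W
Q = ΔT/R_total = 38/0.1772

Q ≈ 214 W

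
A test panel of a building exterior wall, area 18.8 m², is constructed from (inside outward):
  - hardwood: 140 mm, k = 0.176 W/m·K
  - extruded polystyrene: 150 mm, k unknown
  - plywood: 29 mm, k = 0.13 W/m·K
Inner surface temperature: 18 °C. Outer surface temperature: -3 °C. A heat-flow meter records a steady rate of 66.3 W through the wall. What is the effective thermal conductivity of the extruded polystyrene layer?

k ≈ 0.0304 W/(m·K)

Treating each layer as a thermal resistance in series:
R_hardwood = L/(kA) = 0.14/(0.176×18.8) = 0.04231 K/W
R_plywood = L/(kA) = 0.029/(0.13×18.8) = 0.01187 K/W
Sum of known resistances R_other = 0.05418 K/W
Total R = ΔT/Q = 21/66.3 = 0.3167 K/W
R_extruded polystyrene = R_total − R_other = 0.2626 K/W
k = L/(R·A) = 0.15/(0.2626×18.8)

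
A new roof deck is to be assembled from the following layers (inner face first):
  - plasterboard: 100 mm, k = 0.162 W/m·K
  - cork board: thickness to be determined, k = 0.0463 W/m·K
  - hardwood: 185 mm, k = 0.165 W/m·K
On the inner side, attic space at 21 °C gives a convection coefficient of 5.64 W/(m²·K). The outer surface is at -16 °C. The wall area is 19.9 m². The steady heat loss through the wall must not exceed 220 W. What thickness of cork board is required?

Series thermal resistances:
R_inner film = 1/(h_i·A) = 1/(5.64×19.9) = 0.00891 K/W
R_plasterboard = L/(kA) = 0.1/(0.162×19.9) = 0.03102 K/W
R_hardwood = L/(kA) = 0.185/(0.165×19.9) = 0.05634 K/W
Sum of the known resistances R_other = 0.09627 K/W
Required total resistance R_tot = ΔT/Q_allow = 37/220 = 0.1682 K/W
R_cork board = R_tot − R_other = 0.07191 K/W
L = R·k·A = 0.07191×0.0463×19.9

L ≈ 66.3 mm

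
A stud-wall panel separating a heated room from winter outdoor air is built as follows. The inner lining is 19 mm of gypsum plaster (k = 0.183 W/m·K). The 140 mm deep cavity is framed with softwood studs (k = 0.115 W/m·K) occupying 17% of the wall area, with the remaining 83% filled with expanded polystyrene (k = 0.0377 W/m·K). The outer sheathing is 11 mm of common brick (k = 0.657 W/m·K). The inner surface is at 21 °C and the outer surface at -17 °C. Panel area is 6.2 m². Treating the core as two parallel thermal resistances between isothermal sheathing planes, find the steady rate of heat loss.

Q ≈ 82 W

Sheathing layers in series; stud and cavity paths in parallel between them.
R_inner = 0.019/(0.183×6.2) = 0.01675 K/W
R_stud  = 0.14/(0.115×0.17×6.2) = 1.155 K/W
R_cav   = 0.14/(0.0377×0.83×6.2) = 0.7216 K/W
1/R_core = 1/R_stud + 1/R_cav → R_core = 0.4441 K/W
R_outer = 0.011/(0.657×6.2) = 0.0027 K/W
R_total = 0.4636 K/W
Q = ΔT/R_total = 38/0.4636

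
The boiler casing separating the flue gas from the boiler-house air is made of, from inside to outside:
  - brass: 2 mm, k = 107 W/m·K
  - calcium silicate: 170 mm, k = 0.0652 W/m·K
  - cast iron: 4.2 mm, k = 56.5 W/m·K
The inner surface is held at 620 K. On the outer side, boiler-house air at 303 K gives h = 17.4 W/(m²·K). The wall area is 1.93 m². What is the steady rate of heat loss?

Model the wall as resistances in series:
R_brass = L/(kA) = 0.002/(107×1.93) = 9.685×10^-6 K/W
R_calcium silicate = L/(kA) = 0.17/(0.0652×1.93) = 1.351 K/W
R_cast iron = L/(kA) = 0.0042/(56.5×1.93) = 3.852×10^-5 K/W
R_outer film = 1/(h_o·A) = 1/(17.4×1.93) = 0.02978 K/W
R_total = 1.381 K/W
Q = ΔT / R_total = 317 / 1.381

Q ≈ 230 W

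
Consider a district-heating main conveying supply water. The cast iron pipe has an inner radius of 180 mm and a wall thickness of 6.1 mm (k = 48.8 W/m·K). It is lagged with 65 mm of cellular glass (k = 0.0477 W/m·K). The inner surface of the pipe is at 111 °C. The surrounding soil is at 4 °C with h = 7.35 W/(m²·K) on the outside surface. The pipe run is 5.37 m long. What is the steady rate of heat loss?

Cylindrical conduction, so R = ln(r₂/r₁)/(2πkL) per layer, in series:
R_cast iron pipe wall = ln(186.1/180)/(2π×48.8×5.37) = 2.024×10^-5 K/W
R_cellular glass = ln(251.1/186.1)/(2π×0.0477×5.37) = 0.1861 K/W
R_outer film = 1/(h_o·2πr_oL) = 1/(7.35×2π×0.2511×5.37) = 0.01606 K/W
R_total = 0.2022 K/W
Q = ΔT/R_total = 107/0.2022

Q ≈ 529 W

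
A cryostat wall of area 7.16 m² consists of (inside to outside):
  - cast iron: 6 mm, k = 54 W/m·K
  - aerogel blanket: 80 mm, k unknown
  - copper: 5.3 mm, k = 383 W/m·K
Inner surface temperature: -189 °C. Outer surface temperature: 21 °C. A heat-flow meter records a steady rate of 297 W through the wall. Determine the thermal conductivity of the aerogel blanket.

Thermal resistances in series:
R_cast iron = L/(kA) = 0.006/(54×7.16) = 1.552×10^-5 K/W
R_copper = L/(kA) = 0.0053/(383×7.16) = 1.933×10^-6 K/W
Sum of known resistances R_other = 1.745×10^-5 K/W
Total R = ΔT/Q = 210/297 = 0.7071 K/W
R_aerogel blanket = R_total − R_other = 0.7071 K/W
k = L/(R·A) = 0.08/(0.7071×7.16)

k ≈ 0.0158 W/(m·K)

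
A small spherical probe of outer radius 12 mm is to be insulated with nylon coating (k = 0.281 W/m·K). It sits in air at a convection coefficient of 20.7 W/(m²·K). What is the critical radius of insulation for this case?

r_cr ≈ 27.1 mm

For a sphere r_cr = 2k/h = 2×0.281/20.7
r_cr = 27.1 mm; since the bare radius (12 mm) is below r_cr, adding a thin layer of insulation will *increase* heat loss.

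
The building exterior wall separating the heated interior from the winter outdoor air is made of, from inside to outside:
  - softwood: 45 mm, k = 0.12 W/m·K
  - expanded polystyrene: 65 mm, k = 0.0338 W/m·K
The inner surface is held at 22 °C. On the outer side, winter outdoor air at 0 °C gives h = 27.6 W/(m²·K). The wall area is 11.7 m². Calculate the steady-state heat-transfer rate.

Thermal resistances in series:
R_softwood = L/(kA) = 0.045/(0.12×11.7) = 0.03205 K/W
R_expanded polystyrene = L/(kA) = 0.065/(0.0338×11.7) = 0.1644 K/W
R_outer film = 1/(h_o·A) = 1/(27.6×11.7) = 0.003097 K/W
R_total = 0.1995 K/W
Q = ΔT / R_total = 22 / 0.1995

Q ≈ 110 W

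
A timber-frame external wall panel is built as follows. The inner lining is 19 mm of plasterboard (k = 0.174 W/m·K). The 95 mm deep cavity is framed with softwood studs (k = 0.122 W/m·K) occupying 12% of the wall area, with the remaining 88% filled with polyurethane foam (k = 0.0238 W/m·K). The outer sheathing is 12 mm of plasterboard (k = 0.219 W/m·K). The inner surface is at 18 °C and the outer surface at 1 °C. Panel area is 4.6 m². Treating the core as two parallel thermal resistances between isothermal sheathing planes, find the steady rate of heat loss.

Sheathing layers in series; stud and cavity paths in parallel between them.
R_inner = 0.019/(0.174×4.6) = 0.02374 K/W
R_stud  = 0.095/(0.122×0.12×4.6) = 1.411 K/W
R_cav   = 0.095/(0.0238×0.88×4.6) = 0.9861 K/W
1/R_core = 1/R_stud + 1/R_cav → R_core = 0.5804 K/W
R_outer = 0.012/(0.219×4.6) = 0.01191 K/W
R_total = 0.616 K/W
Q = ΔT/R_total = 17/0.616

Q ≈ 27.6 W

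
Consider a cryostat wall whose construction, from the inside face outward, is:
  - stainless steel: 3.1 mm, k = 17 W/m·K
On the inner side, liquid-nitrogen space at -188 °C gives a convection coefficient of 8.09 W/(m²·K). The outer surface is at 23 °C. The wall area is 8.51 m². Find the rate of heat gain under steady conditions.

Using the resistance-network approach (series):
R_inner film = 1/(h_i·A) = 1/(8.09×8.51) = 0.01453 K/W
R_stainless steel = L/(kA) = 0.0031/(17×8.51) = 2.143×10^-5 K/W
R_total = 0.01455 K/W
Q = ΔT / R_total = 211 / 0.01455

Q ≈ 14500 W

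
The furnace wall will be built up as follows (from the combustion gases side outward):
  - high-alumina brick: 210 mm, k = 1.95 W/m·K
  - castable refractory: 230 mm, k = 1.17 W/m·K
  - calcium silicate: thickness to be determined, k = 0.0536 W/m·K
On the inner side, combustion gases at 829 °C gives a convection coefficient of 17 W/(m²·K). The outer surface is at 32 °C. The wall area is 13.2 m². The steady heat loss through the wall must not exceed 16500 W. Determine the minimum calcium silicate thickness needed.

Using the resistance-network approach (series):
R_inner film = 1/(h_i·A) = 1/(17×13.2) = 0.004456 K/W
R_high-alumina brick = L/(kA) = 0.21/(1.95×13.2) = 0.008159 K/W
R_castable refractory = L/(kA) = 0.23/(1.17×13.2) = 0.01489 K/W
Sum of the known resistances R_other = 0.02751 K/W
Required total resistance R_tot = ΔT/Q_allow = 797/16500 = 0.0483 K/W
R_calcium silicate = R_tot − R_other = 0.0208 K/W
L = R·k·A = 0.0208×0.0536×13.2

L ≈ 14.7 mm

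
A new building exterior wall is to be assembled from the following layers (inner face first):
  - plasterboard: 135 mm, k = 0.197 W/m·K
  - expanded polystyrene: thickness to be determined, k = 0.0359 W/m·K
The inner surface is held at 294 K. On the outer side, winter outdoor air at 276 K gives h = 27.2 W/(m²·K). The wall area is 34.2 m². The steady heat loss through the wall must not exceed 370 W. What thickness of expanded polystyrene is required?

L ≈ 33.8 mm

Model the wall as resistances in series:
R_plasterboard = L/(kA) = 0.135/(0.197×34.2) = 0.02004 K/W
R_outer film = 1/(h_o·A) = 1/(27.2×34.2) = 0.001075 K/W
Sum of the known resistances R_other = 0.02111 K/W
Required total resistance R_tot = ΔT/Q_allow = 18/370 = 0.04865 K/W
R_expanded polystyrene = R_tot − R_other = 0.02754 K/W
L = R·k·A = 0.02754×0.0359×34.2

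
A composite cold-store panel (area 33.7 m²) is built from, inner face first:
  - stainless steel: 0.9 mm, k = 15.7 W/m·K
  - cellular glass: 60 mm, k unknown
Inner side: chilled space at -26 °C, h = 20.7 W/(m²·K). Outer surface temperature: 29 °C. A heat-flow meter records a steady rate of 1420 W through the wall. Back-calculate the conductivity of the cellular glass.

k ≈ 0.0477 W/(m·K)

Treating each layer as a thermal resistance in series:
R_inner film = 1/(h_i·A) = 1/(20.7×33.7) = 0.001434 K/W
R_stainless steel = L/(kA) = 0.0009/(15.7×33.7) = 1.701×10^-6 K/W
Sum of known resistances R_other = 0.001435 K/W
Total R = ΔT/Q = 55/1420 = 0.03873 K/W
R_cellular glass = R_total − R_other = 0.0373 K/W
k = L/(R·A) = 0.06/(0.0373×33.7)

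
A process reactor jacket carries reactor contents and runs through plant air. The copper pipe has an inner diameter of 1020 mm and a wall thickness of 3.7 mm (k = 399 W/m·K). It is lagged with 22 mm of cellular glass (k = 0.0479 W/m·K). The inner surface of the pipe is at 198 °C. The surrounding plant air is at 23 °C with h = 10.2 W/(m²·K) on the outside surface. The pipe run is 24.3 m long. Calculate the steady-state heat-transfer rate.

Cylindrical conduction, so R = ln(r₂/r₁)/(2πkL) per layer, in series:
R_copper pipe wall = ln(513.7/510)/(2π×399×24.3) = 1.187×10^-7 K/W
R_cellular glass = ln(535.7/513.7)/(2π×0.0479×24.3) = 0.005734 K/W
R_outer film = 1/(h_o·2πr_oL) = 1/(10.2×2π×0.5357×24.3) = 0.001199 K/W
R_total = 0.006933 K/W
Q = ΔT/R_total = 175/0.006933

Q ≈ 25200 W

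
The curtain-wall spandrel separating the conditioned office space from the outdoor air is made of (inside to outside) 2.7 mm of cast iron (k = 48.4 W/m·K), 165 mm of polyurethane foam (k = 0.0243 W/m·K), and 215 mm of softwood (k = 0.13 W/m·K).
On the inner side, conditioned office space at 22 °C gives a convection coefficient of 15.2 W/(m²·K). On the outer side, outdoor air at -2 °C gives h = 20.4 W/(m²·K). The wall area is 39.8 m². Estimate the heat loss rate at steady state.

Q ≈ 112 W

Model the wall as resistances in series:
R_inner film = 1/(h_i·A) = 1/(15.2×39.8) = 0.001653 K/W
R_cast iron = L/(kA) = 0.0027/(48.4×39.8) = 1.402×10^-6 K/W
R_polyurethane foam = L/(kA) = 0.165/(0.0243×39.8) = 0.1706 K/W
R_softwood = L/(kA) = 0.215/(0.13×39.8) = 0.04155 K/W
R_outer film = 1/(h_o·A) = 1/(20.4×39.8) = 0.001232 K/W
R_total = 0.215 K/W
Q = ΔT / R_total = 24 / 0.215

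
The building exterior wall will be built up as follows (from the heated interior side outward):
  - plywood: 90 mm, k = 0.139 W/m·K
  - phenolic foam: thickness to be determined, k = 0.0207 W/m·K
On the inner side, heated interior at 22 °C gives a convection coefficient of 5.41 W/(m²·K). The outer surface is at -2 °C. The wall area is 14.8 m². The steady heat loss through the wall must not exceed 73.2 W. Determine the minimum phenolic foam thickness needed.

Using the resistance-network approach (series):
R_inner film = 1/(h_i·A) = 1/(5.41×14.8) = 0.01249 K/W
R_plywood = L/(kA) = 0.09/(0.139×14.8) = 0.04375 K/W
Sum of the known resistances R_other = 0.05624 K/W
Required total resistance R_tot = ΔT/Q_allow = 24/73.2 = 0.3279 K/W
R_phenolic foam = R_tot − R_other = 0.2716 K/W
L = R·k·A = 0.2716×0.0207×14.8

L ≈ 83.2 mm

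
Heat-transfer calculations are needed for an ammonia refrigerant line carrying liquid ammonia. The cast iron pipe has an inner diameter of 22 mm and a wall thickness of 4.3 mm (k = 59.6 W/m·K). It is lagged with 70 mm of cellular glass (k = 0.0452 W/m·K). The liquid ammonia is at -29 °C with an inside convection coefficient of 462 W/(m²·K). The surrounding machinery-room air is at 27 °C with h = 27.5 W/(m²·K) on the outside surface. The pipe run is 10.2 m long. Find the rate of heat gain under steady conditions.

Q ≈ 92.9 W

Treating each annulus and film as a series resistance:
R_inner film = 1/(h_i·2πr₁L) = 1/(462×2π×0.011×10.2) = 0.00307 K/W
R_cast iron pipe wall = ln(15.3/11)/(2π×59.6×10.2) = 8.638×10^-5 K/W
R_cellular glass = ln(85.3/15.3)/(2π×0.0452×10.2) = 0.5932 K/W
R_outer film = 1/(h_o·2πr_oL) = 1/(27.5×2π×0.0853×10.2) = 0.006652 K/W
R_total = 0.603 K/W
Q = ΔT/R_total = 56/0.603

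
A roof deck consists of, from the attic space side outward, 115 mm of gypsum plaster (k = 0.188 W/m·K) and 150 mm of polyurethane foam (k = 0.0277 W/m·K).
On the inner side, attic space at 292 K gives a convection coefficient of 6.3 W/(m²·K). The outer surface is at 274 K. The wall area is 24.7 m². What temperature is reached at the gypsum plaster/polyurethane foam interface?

Thermal resistances in series:
R_inner film = 1/(h_i·A) = 1/(6.3×24.7) = 0.006426 K/W
R_gypsum plaster = L/(kA) = 0.115/(0.188×24.7) = 0.02477 K/W
R_polyurethane foam = L/(kA) = 0.15/(0.0277×24.7) = 0.2192 K/W
R_total = 0.2504 K/W;  Q = ΔT/R_total = 18/0.2504 = 71.88 W
T_interface = T_inner − Q·ΣR(inner→interface) = 292 − 71.9×0.03119

T ≈ 290 K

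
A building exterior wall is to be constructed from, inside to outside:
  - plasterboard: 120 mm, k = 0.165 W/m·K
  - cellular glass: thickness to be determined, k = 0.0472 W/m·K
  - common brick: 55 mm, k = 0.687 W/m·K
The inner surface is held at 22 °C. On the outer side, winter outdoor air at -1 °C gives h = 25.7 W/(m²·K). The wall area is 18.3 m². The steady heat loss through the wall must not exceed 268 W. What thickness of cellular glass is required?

Using the resistance-network approach (series):
R_plasterboard = L/(kA) = 0.12/(0.165×18.3) = 0.03974 K/W
R_common brick = L/(kA) = 0.055/(0.687×18.3) = 0.004375 K/W
R_outer film = 1/(h_o·A) = 1/(25.7×18.3) = 0.002126 K/W
Sum of the known resistances R_other = 0.04624 K/W
Required total resistance R_tot = ΔT/Q_allow = 23/268 = 0.08582 K/W
R_cellular glass = R_tot − R_other = 0.03958 K/W
L = R·k·A = 0.03958×0.0472×18.3

L ≈ 34.2 mm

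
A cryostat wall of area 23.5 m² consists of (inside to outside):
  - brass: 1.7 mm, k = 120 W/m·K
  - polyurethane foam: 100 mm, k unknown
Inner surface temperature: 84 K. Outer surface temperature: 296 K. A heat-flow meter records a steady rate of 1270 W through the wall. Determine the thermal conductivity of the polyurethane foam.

Using the resistance-network approach (series):
R_brass = L/(kA) = 0.0017/(120×23.5) = 6.028×10^-7 K/W
Sum of known resistances R_other = 6.028×10^-7 K/W
Total R = ΔT/Q = 212/1270 = 0.1669 K/W
R_polyurethane foam = R_total − R_other = 0.1669 K/W
k = L/(R·A) = 0.1/(0.1669×23.5)

k ≈ 0.0255 W/(m·K)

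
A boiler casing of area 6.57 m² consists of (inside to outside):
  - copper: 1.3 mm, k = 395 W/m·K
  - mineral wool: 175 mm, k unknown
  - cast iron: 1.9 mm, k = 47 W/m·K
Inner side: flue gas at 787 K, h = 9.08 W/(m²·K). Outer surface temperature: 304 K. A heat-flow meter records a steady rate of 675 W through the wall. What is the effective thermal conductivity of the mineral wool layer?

Model the wall as resistances in series:
R_inner film = 1/(h_i·A) = 1/(9.08×6.57) = 0.01676 K/W
R_copper = L/(kA) = 0.0013/(395×6.57) = 5.009×10^-7 K/W
R_cast iron = L/(kA) = 0.0019/(47×6.57) = 6.153×10^-6 K/W
Sum of known resistances R_other = 0.01677 K/W
Total R = ΔT/Q = 483/675 = 0.7156 K/W
R_mineral wool = R_total − R_other = 0.6988 K/W
k = L/(R·A) = 0.175/(0.6988×6.57)

k ≈ 0.0381 W/(m·K)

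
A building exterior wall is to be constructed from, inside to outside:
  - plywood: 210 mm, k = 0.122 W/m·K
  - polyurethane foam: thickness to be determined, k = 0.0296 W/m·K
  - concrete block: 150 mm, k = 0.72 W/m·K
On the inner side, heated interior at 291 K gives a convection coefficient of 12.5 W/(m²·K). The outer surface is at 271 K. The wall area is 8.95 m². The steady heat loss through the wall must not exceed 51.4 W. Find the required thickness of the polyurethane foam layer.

Using the resistance-network approach (series):
R_inner film = 1/(h_i·A) = 1/(12.5×8.95) = 0.008939 K/W
R_plywood = L/(kA) = 0.21/(0.122×8.95) = 0.1923 K/W
R_concrete block = L/(kA) = 0.15/(0.72×8.95) = 0.02328 K/W
Sum of the known resistances R_other = 0.2245 K/W
Required total resistance R_tot = ΔT/Q_allow = 20/51.4 = 0.3891 K/W
R_polyurethane foam = R_tot − R_other = 0.1646 K/W
L = R·k·A = 0.1646×0.0296×8.95

L ≈ 43.6 mm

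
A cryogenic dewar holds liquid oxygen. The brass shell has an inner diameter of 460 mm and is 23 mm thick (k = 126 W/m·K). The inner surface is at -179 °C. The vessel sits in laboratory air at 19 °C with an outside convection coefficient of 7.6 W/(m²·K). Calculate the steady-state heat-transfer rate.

Radial (spherical) resistances in series:
R_brass shell = (1/0.23 − 1/0.253)/(4π×126) = 2.496×10^-4 K/W
R_outer film = 1/(h·4πr_o²) = 1/(7.6×4π×0.253²) = 0.1636 K/W
R_total = 0.1638 K/W
Q = ΔT/R_total = 198/0.1638

Q ≈ 1210 W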